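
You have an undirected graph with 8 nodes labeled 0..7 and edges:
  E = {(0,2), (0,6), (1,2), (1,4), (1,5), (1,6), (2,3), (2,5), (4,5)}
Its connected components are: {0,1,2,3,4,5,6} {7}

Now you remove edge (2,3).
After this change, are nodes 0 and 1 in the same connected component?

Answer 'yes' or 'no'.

Answer: yes

Derivation:
Initial components: {0,1,2,3,4,5,6} {7}
Removing edge (2,3): it was a bridge — component count 2 -> 3.
New components: {0,1,2,4,5,6} {3} {7}
Are 0 and 1 in the same component? yes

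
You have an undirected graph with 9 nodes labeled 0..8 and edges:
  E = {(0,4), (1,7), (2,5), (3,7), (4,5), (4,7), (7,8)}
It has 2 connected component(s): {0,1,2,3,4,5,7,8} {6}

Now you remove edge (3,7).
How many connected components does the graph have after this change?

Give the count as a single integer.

Answer: 3

Derivation:
Initial component count: 2
Remove (3,7): it was a bridge. Count increases: 2 -> 3.
  After removal, components: {0,1,2,4,5,7,8} {3} {6}
New component count: 3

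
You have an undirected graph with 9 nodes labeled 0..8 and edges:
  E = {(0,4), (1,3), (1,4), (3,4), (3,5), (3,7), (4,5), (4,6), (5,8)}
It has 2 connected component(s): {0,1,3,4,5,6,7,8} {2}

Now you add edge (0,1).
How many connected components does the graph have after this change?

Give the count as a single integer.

Initial component count: 2
Add (0,1): endpoints already in same component. Count unchanged: 2.
New component count: 2

Answer: 2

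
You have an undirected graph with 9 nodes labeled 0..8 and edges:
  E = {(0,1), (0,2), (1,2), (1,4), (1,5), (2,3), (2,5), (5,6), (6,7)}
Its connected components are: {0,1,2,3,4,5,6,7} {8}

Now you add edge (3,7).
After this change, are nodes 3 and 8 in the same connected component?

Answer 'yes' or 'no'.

Answer: no

Derivation:
Initial components: {0,1,2,3,4,5,6,7} {8}
Adding edge (3,7): both already in same component {0,1,2,3,4,5,6,7}. No change.
New components: {0,1,2,3,4,5,6,7} {8}
Are 3 and 8 in the same component? no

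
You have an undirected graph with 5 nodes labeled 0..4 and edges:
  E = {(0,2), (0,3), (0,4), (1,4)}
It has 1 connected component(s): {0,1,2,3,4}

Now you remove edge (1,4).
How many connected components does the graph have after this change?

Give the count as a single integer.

Answer: 2

Derivation:
Initial component count: 1
Remove (1,4): it was a bridge. Count increases: 1 -> 2.
  After removal, components: {0,2,3,4} {1}
New component count: 2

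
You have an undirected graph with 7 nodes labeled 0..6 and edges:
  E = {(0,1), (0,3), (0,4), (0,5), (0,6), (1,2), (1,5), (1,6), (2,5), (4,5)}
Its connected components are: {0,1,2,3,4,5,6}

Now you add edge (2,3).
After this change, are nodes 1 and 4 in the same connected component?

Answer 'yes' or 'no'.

Answer: yes

Derivation:
Initial components: {0,1,2,3,4,5,6}
Adding edge (2,3): both already in same component {0,1,2,3,4,5,6}. No change.
New components: {0,1,2,3,4,5,6}
Are 1 and 4 in the same component? yes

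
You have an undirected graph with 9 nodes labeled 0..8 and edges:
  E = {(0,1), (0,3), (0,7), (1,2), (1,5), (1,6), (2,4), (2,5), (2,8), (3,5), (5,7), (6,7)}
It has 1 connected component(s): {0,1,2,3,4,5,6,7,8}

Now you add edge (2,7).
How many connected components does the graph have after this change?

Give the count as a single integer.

Initial component count: 1
Add (2,7): endpoints already in same component. Count unchanged: 1.
New component count: 1

Answer: 1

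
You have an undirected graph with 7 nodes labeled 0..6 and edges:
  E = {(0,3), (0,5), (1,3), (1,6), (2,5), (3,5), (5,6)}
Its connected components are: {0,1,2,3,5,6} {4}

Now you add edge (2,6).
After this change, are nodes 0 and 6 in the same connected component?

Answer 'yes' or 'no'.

Initial components: {0,1,2,3,5,6} {4}
Adding edge (2,6): both already in same component {0,1,2,3,5,6}. No change.
New components: {0,1,2,3,5,6} {4}
Are 0 and 6 in the same component? yes

Answer: yes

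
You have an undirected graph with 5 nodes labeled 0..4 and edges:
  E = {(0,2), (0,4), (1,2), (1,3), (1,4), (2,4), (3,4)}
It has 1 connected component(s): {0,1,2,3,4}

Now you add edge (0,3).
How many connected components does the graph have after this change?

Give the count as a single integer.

Answer: 1

Derivation:
Initial component count: 1
Add (0,3): endpoints already in same component. Count unchanged: 1.
New component count: 1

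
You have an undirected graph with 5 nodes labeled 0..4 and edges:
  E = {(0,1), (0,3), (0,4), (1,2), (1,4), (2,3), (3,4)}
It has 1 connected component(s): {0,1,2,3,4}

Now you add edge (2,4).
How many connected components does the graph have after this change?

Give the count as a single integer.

Answer: 1

Derivation:
Initial component count: 1
Add (2,4): endpoints already in same component. Count unchanged: 1.
New component count: 1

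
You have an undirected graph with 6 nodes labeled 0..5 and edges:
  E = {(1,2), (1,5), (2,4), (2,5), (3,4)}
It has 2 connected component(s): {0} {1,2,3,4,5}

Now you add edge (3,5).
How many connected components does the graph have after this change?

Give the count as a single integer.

Initial component count: 2
Add (3,5): endpoints already in same component. Count unchanged: 2.
New component count: 2

Answer: 2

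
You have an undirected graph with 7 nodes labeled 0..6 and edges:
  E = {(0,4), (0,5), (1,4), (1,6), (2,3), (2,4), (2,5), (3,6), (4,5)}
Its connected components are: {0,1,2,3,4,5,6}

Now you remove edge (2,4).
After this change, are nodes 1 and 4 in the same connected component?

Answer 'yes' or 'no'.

Answer: yes

Derivation:
Initial components: {0,1,2,3,4,5,6}
Removing edge (2,4): not a bridge — component count unchanged at 1.
New components: {0,1,2,3,4,5,6}
Are 1 and 4 in the same component? yes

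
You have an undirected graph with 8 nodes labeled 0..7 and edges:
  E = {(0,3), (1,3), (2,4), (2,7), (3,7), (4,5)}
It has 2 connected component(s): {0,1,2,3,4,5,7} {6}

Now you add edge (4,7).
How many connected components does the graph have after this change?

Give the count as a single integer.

Answer: 2

Derivation:
Initial component count: 2
Add (4,7): endpoints already in same component. Count unchanged: 2.
New component count: 2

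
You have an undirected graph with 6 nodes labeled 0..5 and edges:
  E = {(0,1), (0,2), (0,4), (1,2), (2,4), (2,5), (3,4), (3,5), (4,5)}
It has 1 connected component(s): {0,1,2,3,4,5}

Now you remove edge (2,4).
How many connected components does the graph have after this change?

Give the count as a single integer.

Answer: 1

Derivation:
Initial component count: 1
Remove (2,4): not a bridge. Count unchanged: 1.
  After removal, components: {0,1,2,3,4,5}
New component count: 1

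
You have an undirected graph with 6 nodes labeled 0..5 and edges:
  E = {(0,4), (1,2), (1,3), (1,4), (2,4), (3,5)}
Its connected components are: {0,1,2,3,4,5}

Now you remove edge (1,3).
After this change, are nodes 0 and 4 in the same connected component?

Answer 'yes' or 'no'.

Answer: yes

Derivation:
Initial components: {0,1,2,3,4,5}
Removing edge (1,3): it was a bridge — component count 1 -> 2.
New components: {0,1,2,4} {3,5}
Are 0 and 4 in the same component? yes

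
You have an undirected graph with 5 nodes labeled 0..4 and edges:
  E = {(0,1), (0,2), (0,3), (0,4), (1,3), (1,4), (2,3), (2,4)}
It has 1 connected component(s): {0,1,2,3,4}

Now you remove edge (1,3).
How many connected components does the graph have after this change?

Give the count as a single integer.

Answer: 1

Derivation:
Initial component count: 1
Remove (1,3): not a bridge. Count unchanged: 1.
  After removal, components: {0,1,2,3,4}
New component count: 1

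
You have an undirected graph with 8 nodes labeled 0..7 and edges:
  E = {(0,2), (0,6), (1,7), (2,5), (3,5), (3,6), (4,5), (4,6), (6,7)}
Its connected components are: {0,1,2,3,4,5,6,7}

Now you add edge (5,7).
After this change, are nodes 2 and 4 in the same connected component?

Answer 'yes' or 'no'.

Initial components: {0,1,2,3,4,5,6,7}
Adding edge (5,7): both already in same component {0,1,2,3,4,5,6,7}. No change.
New components: {0,1,2,3,4,5,6,7}
Are 2 and 4 in the same component? yes

Answer: yes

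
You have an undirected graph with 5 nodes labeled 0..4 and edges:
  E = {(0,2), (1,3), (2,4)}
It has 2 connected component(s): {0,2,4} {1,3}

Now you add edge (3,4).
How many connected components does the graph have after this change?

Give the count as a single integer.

Initial component count: 2
Add (3,4): merges two components. Count decreases: 2 -> 1.
New component count: 1

Answer: 1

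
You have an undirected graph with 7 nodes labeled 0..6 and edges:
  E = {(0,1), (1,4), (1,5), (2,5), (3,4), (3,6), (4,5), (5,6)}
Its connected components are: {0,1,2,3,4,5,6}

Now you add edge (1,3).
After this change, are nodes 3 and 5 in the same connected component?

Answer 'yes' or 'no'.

Answer: yes

Derivation:
Initial components: {0,1,2,3,4,5,6}
Adding edge (1,3): both already in same component {0,1,2,3,4,5,6}. No change.
New components: {0,1,2,3,4,5,6}
Are 3 and 5 in the same component? yes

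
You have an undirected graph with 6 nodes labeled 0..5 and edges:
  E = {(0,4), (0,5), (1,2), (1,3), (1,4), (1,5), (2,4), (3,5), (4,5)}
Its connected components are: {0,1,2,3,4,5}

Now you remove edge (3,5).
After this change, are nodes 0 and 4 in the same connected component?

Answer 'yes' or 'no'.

Initial components: {0,1,2,3,4,5}
Removing edge (3,5): not a bridge — component count unchanged at 1.
New components: {0,1,2,3,4,5}
Are 0 and 4 in the same component? yes

Answer: yes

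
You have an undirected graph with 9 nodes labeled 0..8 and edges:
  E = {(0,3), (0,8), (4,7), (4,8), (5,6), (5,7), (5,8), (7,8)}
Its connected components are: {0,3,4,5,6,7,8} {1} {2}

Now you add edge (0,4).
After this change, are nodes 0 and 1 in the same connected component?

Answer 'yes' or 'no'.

Answer: no

Derivation:
Initial components: {0,3,4,5,6,7,8} {1} {2}
Adding edge (0,4): both already in same component {0,3,4,5,6,7,8}. No change.
New components: {0,3,4,5,6,7,8} {1} {2}
Are 0 and 1 in the same component? no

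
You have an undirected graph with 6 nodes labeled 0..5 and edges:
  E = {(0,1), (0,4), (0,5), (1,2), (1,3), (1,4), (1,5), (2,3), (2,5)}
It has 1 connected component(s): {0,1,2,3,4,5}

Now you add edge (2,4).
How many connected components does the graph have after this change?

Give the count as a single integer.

Answer: 1

Derivation:
Initial component count: 1
Add (2,4): endpoints already in same component. Count unchanged: 1.
New component count: 1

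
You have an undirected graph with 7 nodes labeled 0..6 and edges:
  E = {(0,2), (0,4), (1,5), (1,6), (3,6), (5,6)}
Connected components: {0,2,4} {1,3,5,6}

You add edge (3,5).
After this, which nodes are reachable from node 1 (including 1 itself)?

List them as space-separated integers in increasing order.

Answer: 1 3 5 6

Derivation:
Before: nodes reachable from 1: {1,3,5,6}
Adding (3,5): both endpoints already in same component. Reachability from 1 unchanged.
After: nodes reachable from 1: {1,3,5,6}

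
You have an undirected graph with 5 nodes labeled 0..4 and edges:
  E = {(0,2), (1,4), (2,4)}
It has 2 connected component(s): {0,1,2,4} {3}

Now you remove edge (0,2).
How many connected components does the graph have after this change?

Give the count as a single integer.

Initial component count: 2
Remove (0,2): it was a bridge. Count increases: 2 -> 3.
  After removal, components: {0} {1,2,4} {3}
New component count: 3

Answer: 3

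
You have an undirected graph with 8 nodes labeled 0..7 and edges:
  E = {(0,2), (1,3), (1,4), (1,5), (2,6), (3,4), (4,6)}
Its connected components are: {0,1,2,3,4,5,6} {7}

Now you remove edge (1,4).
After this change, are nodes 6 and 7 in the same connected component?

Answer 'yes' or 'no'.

Answer: no

Derivation:
Initial components: {0,1,2,3,4,5,6} {7}
Removing edge (1,4): not a bridge — component count unchanged at 2.
New components: {0,1,2,3,4,5,6} {7}
Are 6 and 7 in the same component? no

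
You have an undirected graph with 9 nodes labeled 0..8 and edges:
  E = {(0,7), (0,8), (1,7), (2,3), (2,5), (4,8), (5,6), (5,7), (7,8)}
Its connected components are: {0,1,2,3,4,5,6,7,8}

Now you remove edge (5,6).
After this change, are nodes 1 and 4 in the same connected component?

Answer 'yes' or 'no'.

Initial components: {0,1,2,3,4,5,6,7,8}
Removing edge (5,6): it was a bridge — component count 1 -> 2.
New components: {0,1,2,3,4,5,7,8} {6}
Are 1 and 4 in the same component? yes

Answer: yes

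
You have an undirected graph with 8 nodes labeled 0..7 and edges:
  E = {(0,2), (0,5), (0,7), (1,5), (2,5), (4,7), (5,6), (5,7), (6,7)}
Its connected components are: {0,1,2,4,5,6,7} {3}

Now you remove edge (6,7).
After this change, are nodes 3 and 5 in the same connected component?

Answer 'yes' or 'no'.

Initial components: {0,1,2,4,5,6,7} {3}
Removing edge (6,7): not a bridge — component count unchanged at 2.
New components: {0,1,2,4,5,6,7} {3}
Are 3 and 5 in the same component? no

Answer: no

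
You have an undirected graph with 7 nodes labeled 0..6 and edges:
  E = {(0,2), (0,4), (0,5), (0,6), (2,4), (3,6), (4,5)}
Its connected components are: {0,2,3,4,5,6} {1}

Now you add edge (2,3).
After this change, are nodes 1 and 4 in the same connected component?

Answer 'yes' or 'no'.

Initial components: {0,2,3,4,5,6} {1}
Adding edge (2,3): both already in same component {0,2,3,4,5,6}. No change.
New components: {0,2,3,4,5,6} {1}
Are 1 and 4 in the same component? no

Answer: no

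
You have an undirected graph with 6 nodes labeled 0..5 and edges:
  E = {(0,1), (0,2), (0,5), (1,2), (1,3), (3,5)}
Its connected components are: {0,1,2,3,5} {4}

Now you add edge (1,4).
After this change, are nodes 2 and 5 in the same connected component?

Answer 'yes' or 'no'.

Answer: yes

Derivation:
Initial components: {0,1,2,3,5} {4}
Adding edge (1,4): merges {0,1,2,3,5} and {4}.
New components: {0,1,2,3,4,5}
Are 2 and 5 in the same component? yes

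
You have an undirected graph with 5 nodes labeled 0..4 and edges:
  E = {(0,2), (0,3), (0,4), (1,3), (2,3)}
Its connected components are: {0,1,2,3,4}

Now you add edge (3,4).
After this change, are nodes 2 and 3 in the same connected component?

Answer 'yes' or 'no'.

Answer: yes

Derivation:
Initial components: {0,1,2,3,4}
Adding edge (3,4): both already in same component {0,1,2,3,4}. No change.
New components: {0,1,2,3,4}
Are 2 and 3 in the same component? yes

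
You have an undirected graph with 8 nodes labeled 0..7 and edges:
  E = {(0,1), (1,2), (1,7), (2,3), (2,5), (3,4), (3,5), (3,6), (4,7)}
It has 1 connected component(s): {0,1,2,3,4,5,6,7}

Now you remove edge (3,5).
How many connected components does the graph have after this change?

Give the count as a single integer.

Initial component count: 1
Remove (3,5): not a bridge. Count unchanged: 1.
  After removal, components: {0,1,2,3,4,5,6,7}
New component count: 1

Answer: 1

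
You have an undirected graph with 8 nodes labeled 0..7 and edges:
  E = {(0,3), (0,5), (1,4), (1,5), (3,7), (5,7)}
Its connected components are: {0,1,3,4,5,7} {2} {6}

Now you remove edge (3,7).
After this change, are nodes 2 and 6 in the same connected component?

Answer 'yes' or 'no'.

Initial components: {0,1,3,4,5,7} {2} {6}
Removing edge (3,7): not a bridge — component count unchanged at 3.
New components: {0,1,3,4,5,7} {2} {6}
Are 2 and 6 in the same component? no

Answer: no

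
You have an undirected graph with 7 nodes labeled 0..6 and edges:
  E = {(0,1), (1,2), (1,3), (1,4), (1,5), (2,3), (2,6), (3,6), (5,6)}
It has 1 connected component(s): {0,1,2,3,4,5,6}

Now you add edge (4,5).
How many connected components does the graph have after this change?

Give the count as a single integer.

Answer: 1

Derivation:
Initial component count: 1
Add (4,5): endpoints already in same component. Count unchanged: 1.
New component count: 1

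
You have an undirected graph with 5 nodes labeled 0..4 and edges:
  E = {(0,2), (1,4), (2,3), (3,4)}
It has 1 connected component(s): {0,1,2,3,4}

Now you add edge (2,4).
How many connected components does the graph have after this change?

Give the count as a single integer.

Initial component count: 1
Add (2,4): endpoints already in same component. Count unchanged: 1.
New component count: 1

Answer: 1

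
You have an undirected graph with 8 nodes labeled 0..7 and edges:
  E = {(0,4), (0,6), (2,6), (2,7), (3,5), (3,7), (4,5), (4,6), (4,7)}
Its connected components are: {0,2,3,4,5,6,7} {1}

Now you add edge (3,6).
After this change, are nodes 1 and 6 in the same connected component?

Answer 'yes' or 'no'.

Answer: no

Derivation:
Initial components: {0,2,3,4,5,6,7} {1}
Adding edge (3,6): both already in same component {0,2,3,4,5,6,7}. No change.
New components: {0,2,3,4,5,6,7} {1}
Are 1 and 6 in the same component? no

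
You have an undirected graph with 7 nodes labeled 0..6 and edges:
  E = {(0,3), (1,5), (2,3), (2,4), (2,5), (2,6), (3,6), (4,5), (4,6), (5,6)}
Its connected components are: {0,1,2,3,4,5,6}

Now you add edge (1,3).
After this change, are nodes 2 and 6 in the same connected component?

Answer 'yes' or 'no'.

Initial components: {0,1,2,3,4,5,6}
Adding edge (1,3): both already in same component {0,1,2,3,4,5,6}. No change.
New components: {0,1,2,3,4,5,6}
Are 2 and 6 in the same component? yes

Answer: yes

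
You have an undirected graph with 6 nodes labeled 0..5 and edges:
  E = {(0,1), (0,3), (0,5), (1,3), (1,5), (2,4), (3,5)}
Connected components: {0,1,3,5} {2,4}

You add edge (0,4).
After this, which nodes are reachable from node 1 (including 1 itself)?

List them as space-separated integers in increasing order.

Answer: 0 1 2 3 4 5

Derivation:
Before: nodes reachable from 1: {0,1,3,5}
Adding (0,4): merges 1's component with another. Reachability grows.
After: nodes reachable from 1: {0,1,2,3,4,5}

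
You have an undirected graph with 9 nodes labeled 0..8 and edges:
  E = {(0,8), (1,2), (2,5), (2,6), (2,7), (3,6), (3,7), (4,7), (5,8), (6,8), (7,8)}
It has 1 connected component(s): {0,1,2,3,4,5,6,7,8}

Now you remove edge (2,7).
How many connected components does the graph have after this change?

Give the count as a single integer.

Initial component count: 1
Remove (2,7): not a bridge. Count unchanged: 1.
  After removal, components: {0,1,2,3,4,5,6,7,8}
New component count: 1

Answer: 1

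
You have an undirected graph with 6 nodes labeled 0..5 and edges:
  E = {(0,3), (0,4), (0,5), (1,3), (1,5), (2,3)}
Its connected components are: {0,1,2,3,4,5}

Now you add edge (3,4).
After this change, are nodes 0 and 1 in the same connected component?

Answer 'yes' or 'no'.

Answer: yes

Derivation:
Initial components: {0,1,2,3,4,5}
Adding edge (3,4): both already in same component {0,1,2,3,4,5}. No change.
New components: {0,1,2,3,4,5}
Are 0 and 1 in the same component? yes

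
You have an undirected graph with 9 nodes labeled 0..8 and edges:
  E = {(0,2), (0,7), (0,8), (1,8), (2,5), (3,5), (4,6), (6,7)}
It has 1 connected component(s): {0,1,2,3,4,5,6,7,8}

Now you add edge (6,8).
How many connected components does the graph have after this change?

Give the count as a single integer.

Initial component count: 1
Add (6,8): endpoints already in same component. Count unchanged: 1.
New component count: 1

Answer: 1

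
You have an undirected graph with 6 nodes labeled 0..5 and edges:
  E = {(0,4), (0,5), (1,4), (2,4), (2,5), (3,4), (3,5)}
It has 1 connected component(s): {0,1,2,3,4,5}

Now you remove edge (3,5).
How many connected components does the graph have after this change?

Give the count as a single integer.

Initial component count: 1
Remove (3,5): not a bridge. Count unchanged: 1.
  After removal, components: {0,1,2,3,4,5}
New component count: 1

Answer: 1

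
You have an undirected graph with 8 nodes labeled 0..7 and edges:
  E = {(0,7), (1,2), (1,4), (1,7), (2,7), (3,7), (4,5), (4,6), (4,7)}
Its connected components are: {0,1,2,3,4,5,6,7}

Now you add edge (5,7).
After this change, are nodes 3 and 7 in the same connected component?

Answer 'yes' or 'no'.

Initial components: {0,1,2,3,4,5,6,7}
Adding edge (5,7): both already in same component {0,1,2,3,4,5,6,7}. No change.
New components: {0,1,2,3,4,5,6,7}
Are 3 and 7 in the same component? yes

Answer: yes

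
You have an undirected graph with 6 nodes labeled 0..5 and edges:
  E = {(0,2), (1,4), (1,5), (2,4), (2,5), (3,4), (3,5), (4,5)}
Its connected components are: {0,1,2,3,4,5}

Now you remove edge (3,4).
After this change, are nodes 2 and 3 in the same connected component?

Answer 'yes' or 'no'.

Initial components: {0,1,2,3,4,5}
Removing edge (3,4): not a bridge — component count unchanged at 1.
New components: {0,1,2,3,4,5}
Are 2 and 3 in the same component? yes

Answer: yes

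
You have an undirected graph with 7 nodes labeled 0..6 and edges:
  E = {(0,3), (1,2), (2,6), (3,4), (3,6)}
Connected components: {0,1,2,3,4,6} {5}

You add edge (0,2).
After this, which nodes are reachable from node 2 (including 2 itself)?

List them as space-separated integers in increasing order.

Answer: 0 1 2 3 4 6

Derivation:
Before: nodes reachable from 2: {0,1,2,3,4,6}
Adding (0,2): both endpoints already in same component. Reachability from 2 unchanged.
After: nodes reachable from 2: {0,1,2,3,4,6}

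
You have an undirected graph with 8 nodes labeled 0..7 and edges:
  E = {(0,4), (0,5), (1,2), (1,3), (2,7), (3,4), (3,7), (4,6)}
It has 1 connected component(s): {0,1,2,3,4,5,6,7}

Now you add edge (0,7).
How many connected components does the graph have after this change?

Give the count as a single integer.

Initial component count: 1
Add (0,7): endpoints already in same component. Count unchanged: 1.
New component count: 1

Answer: 1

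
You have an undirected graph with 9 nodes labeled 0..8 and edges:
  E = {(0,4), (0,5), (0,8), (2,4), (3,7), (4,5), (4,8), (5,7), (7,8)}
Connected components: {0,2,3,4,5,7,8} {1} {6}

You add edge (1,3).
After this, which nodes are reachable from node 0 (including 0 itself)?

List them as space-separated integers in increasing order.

Answer: 0 1 2 3 4 5 7 8

Derivation:
Before: nodes reachable from 0: {0,2,3,4,5,7,8}
Adding (1,3): merges 0's component with another. Reachability grows.
After: nodes reachable from 0: {0,1,2,3,4,5,7,8}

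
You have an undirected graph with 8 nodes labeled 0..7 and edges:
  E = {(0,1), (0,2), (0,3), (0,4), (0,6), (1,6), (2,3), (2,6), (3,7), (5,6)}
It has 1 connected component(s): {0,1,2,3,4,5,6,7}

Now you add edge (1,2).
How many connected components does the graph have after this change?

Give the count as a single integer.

Answer: 1

Derivation:
Initial component count: 1
Add (1,2): endpoints already in same component. Count unchanged: 1.
New component count: 1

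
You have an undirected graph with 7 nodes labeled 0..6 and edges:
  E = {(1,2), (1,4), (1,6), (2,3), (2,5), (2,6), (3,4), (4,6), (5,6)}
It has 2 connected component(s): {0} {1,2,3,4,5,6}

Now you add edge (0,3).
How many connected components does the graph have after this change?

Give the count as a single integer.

Initial component count: 2
Add (0,3): merges two components. Count decreases: 2 -> 1.
New component count: 1

Answer: 1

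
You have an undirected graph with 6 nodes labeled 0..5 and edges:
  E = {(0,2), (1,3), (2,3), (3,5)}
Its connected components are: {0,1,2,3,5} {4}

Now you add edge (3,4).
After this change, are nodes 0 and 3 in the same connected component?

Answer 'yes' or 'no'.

Answer: yes

Derivation:
Initial components: {0,1,2,3,5} {4}
Adding edge (3,4): merges {0,1,2,3,5} and {4}.
New components: {0,1,2,3,4,5}
Are 0 and 3 in the same component? yes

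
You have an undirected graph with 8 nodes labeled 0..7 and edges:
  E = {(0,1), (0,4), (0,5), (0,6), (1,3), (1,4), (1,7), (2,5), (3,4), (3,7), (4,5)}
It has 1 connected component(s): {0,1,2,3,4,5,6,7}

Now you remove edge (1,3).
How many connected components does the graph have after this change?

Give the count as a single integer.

Answer: 1

Derivation:
Initial component count: 1
Remove (1,3): not a bridge. Count unchanged: 1.
  After removal, components: {0,1,2,3,4,5,6,7}
New component count: 1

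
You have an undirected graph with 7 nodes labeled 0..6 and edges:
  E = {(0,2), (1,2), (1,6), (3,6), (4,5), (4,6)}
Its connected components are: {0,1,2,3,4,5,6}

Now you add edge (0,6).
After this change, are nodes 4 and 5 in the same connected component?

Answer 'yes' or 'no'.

Initial components: {0,1,2,3,4,5,6}
Adding edge (0,6): both already in same component {0,1,2,3,4,5,6}. No change.
New components: {0,1,2,3,4,5,6}
Are 4 and 5 in the same component? yes

Answer: yes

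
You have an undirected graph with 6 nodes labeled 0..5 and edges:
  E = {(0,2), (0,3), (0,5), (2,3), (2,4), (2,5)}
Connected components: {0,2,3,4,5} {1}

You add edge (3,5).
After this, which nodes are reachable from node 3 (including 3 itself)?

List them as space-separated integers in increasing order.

Answer: 0 2 3 4 5

Derivation:
Before: nodes reachable from 3: {0,2,3,4,5}
Adding (3,5): both endpoints already in same component. Reachability from 3 unchanged.
After: nodes reachable from 3: {0,2,3,4,5}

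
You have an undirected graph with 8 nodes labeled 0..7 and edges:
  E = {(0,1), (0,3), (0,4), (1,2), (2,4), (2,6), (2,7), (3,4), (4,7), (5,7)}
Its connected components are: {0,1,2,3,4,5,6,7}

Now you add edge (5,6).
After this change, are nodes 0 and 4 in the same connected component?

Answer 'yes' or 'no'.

Initial components: {0,1,2,3,4,5,6,7}
Adding edge (5,6): both already in same component {0,1,2,3,4,5,6,7}. No change.
New components: {0,1,2,3,4,5,6,7}
Are 0 and 4 in the same component? yes

Answer: yes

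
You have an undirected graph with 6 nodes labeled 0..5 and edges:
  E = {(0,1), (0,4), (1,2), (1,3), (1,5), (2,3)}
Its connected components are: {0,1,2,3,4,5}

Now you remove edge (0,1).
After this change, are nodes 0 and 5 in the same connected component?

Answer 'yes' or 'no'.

Initial components: {0,1,2,3,4,5}
Removing edge (0,1): it was a bridge — component count 1 -> 2.
New components: {0,4} {1,2,3,5}
Are 0 and 5 in the same component? no

Answer: no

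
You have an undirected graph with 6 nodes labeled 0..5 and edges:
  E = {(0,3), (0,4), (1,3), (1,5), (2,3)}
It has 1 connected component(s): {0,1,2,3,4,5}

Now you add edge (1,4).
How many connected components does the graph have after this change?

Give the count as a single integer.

Answer: 1

Derivation:
Initial component count: 1
Add (1,4): endpoints already in same component. Count unchanged: 1.
New component count: 1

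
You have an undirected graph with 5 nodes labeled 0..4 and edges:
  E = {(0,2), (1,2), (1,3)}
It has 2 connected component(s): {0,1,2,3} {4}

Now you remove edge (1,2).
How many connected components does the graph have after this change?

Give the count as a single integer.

Initial component count: 2
Remove (1,2): it was a bridge. Count increases: 2 -> 3.
  After removal, components: {0,2} {1,3} {4}
New component count: 3

Answer: 3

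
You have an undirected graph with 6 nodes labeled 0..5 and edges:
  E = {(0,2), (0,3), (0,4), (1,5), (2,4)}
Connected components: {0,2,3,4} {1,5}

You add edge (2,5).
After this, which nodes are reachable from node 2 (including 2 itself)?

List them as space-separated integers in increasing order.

Answer: 0 1 2 3 4 5

Derivation:
Before: nodes reachable from 2: {0,2,3,4}
Adding (2,5): merges 2's component with another. Reachability grows.
After: nodes reachable from 2: {0,1,2,3,4,5}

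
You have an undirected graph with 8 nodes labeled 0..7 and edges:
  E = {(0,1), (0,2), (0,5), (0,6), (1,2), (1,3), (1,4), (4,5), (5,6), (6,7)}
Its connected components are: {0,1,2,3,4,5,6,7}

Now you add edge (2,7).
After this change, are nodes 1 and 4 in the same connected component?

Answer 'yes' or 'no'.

Initial components: {0,1,2,3,4,5,6,7}
Adding edge (2,7): both already in same component {0,1,2,3,4,5,6,7}. No change.
New components: {0,1,2,3,4,5,6,7}
Are 1 and 4 in the same component? yes

Answer: yes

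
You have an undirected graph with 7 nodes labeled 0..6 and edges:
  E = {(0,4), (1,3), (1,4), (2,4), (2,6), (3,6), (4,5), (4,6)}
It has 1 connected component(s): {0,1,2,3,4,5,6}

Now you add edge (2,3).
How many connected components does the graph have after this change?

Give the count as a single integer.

Initial component count: 1
Add (2,3): endpoints already in same component. Count unchanged: 1.
New component count: 1

Answer: 1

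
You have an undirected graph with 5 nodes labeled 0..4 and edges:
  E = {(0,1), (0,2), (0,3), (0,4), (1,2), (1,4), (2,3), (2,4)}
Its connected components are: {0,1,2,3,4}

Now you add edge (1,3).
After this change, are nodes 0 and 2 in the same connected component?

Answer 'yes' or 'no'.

Answer: yes

Derivation:
Initial components: {0,1,2,3,4}
Adding edge (1,3): both already in same component {0,1,2,3,4}. No change.
New components: {0,1,2,3,4}
Are 0 and 2 in the same component? yes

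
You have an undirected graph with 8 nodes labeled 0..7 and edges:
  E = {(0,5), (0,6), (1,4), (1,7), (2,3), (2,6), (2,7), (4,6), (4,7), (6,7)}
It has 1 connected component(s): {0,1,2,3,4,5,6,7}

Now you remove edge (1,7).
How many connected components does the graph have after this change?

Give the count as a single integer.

Initial component count: 1
Remove (1,7): not a bridge. Count unchanged: 1.
  After removal, components: {0,1,2,3,4,5,6,7}
New component count: 1

Answer: 1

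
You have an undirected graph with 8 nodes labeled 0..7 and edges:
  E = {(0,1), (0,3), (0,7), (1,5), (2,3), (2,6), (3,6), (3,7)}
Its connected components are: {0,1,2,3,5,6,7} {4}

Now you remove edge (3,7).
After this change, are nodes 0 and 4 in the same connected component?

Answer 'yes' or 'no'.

Initial components: {0,1,2,3,5,6,7} {4}
Removing edge (3,7): not a bridge — component count unchanged at 2.
New components: {0,1,2,3,5,6,7} {4}
Are 0 and 4 in the same component? no

Answer: no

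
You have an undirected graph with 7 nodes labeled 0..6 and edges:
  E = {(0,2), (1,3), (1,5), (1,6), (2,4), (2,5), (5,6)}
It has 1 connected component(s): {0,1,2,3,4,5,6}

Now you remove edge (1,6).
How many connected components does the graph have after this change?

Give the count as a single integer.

Initial component count: 1
Remove (1,6): not a bridge. Count unchanged: 1.
  After removal, components: {0,1,2,3,4,5,6}
New component count: 1

Answer: 1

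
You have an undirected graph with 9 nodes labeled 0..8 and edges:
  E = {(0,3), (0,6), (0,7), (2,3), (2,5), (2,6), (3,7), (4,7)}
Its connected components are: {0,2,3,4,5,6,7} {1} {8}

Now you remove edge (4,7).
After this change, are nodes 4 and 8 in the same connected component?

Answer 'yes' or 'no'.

Initial components: {0,2,3,4,5,6,7} {1} {8}
Removing edge (4,7): it was a bridge — component count 3 -> 4.
New components: {0,2,3,5,6,7} {1} {4} {8}
Are 4 and 8 in the same component? no

Answer: no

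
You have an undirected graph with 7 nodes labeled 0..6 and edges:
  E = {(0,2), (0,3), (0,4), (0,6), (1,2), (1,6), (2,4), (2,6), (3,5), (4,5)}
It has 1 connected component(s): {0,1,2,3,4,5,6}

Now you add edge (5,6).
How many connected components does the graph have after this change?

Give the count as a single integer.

Answer: 1

Derivation:
Initial component count: 1
Add (5,6): endpoints already in same component. Count unchanged: 1.
New component count: 1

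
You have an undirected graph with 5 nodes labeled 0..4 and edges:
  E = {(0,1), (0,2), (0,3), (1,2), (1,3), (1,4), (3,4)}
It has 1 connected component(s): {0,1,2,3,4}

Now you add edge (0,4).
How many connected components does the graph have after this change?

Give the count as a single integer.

Initial component count: 1
Add (0,4): endpoints already in same component. Count unchanged: 1.
New component count: 1

Answer: 1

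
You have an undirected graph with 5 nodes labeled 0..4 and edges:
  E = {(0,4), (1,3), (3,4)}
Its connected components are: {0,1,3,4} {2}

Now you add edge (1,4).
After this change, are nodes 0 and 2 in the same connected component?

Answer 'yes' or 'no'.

Answer: no

Derivation:
Initial components: {0,1,3,4} {2}
Adding edge (1,4): both already in same component {0,1,3,4}. No change.
New components: {0,1,3,4} {2}
Are 0 and 2 in the same component? no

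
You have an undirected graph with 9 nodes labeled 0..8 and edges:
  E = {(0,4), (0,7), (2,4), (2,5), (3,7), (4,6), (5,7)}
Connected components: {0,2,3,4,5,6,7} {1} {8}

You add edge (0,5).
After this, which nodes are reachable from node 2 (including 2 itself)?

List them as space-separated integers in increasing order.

Answer: 0 2 3 4 5 6 7

Derivation:
Before: nodes reachable from 2: {0,2,3,4,5,6,7}
Adding (0,5): both endpoints already in same component. Reachability from 2 unchanged.
After: nodes reachable from 2: {0,2,3,4,5,6,7}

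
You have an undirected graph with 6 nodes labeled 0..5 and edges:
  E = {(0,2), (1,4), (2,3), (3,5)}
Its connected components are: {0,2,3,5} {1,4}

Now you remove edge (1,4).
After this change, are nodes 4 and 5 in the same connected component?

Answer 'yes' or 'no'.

Initial components: {0,2,3,5} {1,4}
Removing edge (1,4): it was a bridge — component count 2 -> 3.
New components: {0,2,3,5} {1} {4}
Are 4 and 5 in the same component? no

Answer: no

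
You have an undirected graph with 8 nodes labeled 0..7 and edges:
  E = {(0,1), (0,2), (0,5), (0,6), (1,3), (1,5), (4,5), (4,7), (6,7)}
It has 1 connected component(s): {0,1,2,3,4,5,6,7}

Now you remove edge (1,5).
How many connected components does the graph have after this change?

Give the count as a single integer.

Answer: 1

Derivation:
Initial component count: 1
Remove (1,5): not a bridge. Count unchanged: 1.
  After removal, components: {0,1,2,3,4,5,6,7}
New component count: 1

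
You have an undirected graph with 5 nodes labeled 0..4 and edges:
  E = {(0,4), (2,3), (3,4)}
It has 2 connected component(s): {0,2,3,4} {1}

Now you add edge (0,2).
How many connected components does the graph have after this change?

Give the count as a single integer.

Initial component count: 2
Add (0,2): endpoints already in same component. Count unchanged: 2.
New component count: 2

Answer: 2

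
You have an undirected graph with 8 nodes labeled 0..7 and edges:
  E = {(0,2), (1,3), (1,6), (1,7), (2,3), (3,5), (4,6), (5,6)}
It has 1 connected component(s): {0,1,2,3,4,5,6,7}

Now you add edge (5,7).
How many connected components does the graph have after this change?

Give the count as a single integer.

Initial component count: 1
Add (5,7): endpoints already in same component. Count unchanged: 1.
New component count: 1

Answer: 1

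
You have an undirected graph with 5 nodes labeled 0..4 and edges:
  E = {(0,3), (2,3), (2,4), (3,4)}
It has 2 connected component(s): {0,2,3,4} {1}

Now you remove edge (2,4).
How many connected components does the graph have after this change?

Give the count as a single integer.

Initial component count: 2
Remove (2,4): not a bridge. Count unchanged: 2.
  After removal, components: {0,2,3,4} {1}
New component count: 2

Answer: 2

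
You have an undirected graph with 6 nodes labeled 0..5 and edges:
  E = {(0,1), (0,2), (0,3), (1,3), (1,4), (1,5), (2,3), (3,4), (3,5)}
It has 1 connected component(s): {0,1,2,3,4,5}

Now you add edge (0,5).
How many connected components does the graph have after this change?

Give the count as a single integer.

Initial component count: 1
Add (0,5): endpoints already in same component. Count unchanged: 1.
New component count: 1

Answer: 1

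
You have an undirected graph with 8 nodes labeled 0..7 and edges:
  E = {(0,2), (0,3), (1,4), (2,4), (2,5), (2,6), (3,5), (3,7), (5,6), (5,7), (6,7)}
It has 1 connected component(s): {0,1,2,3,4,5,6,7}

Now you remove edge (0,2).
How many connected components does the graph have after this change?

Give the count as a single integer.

Answer: 1

Derivation:
Initial component count: 1
Remove (0,2): not a bridge. Count unchanged: 1.
  After removal, components: {0,1,2,3,4,5,6,7}
New component count: 1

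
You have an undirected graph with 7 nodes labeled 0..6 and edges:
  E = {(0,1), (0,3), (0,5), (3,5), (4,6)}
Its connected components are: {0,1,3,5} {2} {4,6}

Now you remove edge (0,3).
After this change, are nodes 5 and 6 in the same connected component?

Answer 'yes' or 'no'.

Initial components: {0,1,3,5} {2} {4,6}
Removing edge (0,3): not a bridge — component count unchanged at 3.
New components: {0,1,3,5} {2} {4,6}
Are 5 and 6 in the same component? no

Answer: no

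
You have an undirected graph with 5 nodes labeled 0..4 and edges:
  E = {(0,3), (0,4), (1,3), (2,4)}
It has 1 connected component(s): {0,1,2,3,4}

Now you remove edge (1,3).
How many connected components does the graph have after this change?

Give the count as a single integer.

Initial component count: 1
Remove (1,3): it was a bridge. Count increases: 1 -> 2.
  After removal, components: {0,2,3,4} {1}
New component count: 2

Answer: 2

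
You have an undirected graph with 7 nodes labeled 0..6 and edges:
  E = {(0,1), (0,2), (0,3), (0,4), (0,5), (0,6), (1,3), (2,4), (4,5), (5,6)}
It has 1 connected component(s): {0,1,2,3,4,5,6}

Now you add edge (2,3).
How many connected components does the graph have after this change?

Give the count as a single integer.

Answer: 1

Derivation:
Initial component count: 1
Add (2,3): endpoints already in same component. Count unchanged: 1.
New component count: 1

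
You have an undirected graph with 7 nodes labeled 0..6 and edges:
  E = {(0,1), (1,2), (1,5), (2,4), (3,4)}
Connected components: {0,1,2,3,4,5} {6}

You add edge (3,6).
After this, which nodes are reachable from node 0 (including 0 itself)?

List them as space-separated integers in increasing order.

Before: nodes reachable from 0: {0,1,2,3,4,5}
Adding (3,6): merges 0's component with another. Reachability grows.
After: nodes reachable from 0: {0,1,2,3,4,5,6}

Answer: 0 1 2 3 4 5 6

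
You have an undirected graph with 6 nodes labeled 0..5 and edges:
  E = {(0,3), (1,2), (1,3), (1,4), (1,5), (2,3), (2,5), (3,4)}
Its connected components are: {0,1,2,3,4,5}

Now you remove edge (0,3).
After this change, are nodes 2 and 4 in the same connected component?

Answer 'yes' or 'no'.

Initial components: {0,1,2,3,4,5}
Removing edge (0,3): it was a bridge — component count 1 -> 2.
New components: {0} {1,2,3,4,5}
Are 2 and 4 in the same component? yes

Answer: yes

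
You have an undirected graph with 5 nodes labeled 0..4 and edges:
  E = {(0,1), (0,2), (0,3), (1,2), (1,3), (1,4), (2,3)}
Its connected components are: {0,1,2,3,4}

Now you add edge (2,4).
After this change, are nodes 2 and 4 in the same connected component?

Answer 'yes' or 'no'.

Answer: yes

Derivation:
Initial components: {0,1,2,3,4}
Adding edge (2,4): both already in same component {0,1,2,3,4}. No change.
New components: {0,1,2,3,4}
Are 2 and 4 in the same component? yes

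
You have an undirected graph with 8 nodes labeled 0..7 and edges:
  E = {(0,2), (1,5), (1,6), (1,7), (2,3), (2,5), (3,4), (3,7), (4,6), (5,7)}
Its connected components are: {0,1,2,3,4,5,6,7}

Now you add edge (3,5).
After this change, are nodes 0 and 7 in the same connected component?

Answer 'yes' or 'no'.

Answer: yes

Derivation:
Initial components: {0,1,2,3,4,5,6,7}
Adding edge (3,5): both already in same component {0,1,2,3,4,5,6,7}. No change.
New components: {0,1,2,3,4,5,6,7}
Are 0 and 7 in the same component? yes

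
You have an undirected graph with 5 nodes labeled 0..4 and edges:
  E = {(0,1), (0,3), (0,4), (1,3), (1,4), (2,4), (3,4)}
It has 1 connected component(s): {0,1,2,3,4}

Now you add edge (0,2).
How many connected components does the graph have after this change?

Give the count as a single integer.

Answer: 1

Derivation:
Initial component count: 1
Add (0,2): endpoints already in same component. Count unchanged: 1.
New component count: 1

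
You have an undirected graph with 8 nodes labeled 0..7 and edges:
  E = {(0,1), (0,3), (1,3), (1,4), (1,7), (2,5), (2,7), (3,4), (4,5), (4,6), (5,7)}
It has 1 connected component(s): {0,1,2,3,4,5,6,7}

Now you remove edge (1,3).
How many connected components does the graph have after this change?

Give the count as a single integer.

Initial component count: 1
Remove (1,3): not a bridge. Count unchanged: 1.
  After removal, components: {0,1,2,3,4,5,6,7}
New component count: 1

Answer: 1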